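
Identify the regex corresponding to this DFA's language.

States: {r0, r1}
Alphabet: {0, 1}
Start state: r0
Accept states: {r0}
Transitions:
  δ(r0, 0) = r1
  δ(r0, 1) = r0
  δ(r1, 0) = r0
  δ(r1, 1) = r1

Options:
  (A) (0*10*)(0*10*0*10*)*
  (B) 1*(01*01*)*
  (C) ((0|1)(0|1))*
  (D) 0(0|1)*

Check each option against the DFA on short strings; one disagreement eliminates an option:
  (A) (0*10*)(0*10*0*10*)*: on ε the DFA stays in r0 and accepts (r0 ∈ Accept), but the regex does not match it → eliminate
  (B) 1*(01*01*)*: agrees with the DFA on every string of length ≤ 6
  (C) ((0|1)(0|1))*: on '1' the DFA goes r0 → r0 and accepts (r0 ∈ Accept), but the regex does not match it → eliminate
  (D) 0(0|1)*: on ε the DFA stays in r0 and accepts (r0 ∈ Accept), but the regex does not match it → eliminate
Only (B) is consistent with the DFA.
(B) 1*(01*01*)*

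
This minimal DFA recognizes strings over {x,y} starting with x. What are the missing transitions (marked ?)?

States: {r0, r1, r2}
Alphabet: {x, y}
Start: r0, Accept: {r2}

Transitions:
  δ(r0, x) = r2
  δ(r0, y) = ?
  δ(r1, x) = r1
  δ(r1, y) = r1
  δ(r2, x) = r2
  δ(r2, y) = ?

From the language and accept set, identify what each state tracks — r0: no input read; r1: started with y (dead); r2: started with x.
Each missing δ(q, a) is the state matching the new tracked value after reading a.
δ(r0, y) = r1; δ(r2, y) = r2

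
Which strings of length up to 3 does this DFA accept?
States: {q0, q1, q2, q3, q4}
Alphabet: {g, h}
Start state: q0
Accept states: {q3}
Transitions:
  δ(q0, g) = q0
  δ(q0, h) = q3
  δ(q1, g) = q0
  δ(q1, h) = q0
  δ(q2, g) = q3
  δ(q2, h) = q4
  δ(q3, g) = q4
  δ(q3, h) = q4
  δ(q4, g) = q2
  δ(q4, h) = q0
h, gh, ggh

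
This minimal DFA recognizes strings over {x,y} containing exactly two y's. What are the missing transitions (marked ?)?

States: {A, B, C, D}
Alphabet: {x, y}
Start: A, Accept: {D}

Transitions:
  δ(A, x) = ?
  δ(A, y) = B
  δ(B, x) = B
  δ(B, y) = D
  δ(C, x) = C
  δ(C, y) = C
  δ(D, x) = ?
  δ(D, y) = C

From the language and accept set, identify what each state tracks — A: zero y's; B: one y; C: ≥ three y's (dead); D: two y's.
Each missing δ(q, a) is the state matching the new tracked value after reading a.
δ(A, x) = A; δ(D, x) = D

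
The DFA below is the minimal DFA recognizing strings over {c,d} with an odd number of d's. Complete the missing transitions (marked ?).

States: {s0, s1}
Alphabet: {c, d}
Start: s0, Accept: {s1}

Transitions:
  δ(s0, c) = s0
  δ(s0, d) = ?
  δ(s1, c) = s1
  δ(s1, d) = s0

From the language and accept set, identify what each state tracks — s0: even number of d's so far; s1: odd number of d's so far.
Each missing δ(q, a) is the state matching the new tracked value after reading a.
δ(s0, d) = s1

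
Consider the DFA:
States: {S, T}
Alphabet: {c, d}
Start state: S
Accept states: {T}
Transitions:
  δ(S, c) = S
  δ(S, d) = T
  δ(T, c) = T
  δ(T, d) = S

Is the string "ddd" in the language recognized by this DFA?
Processing string "ddd":
  S --d--> T
  T --d--> S
  S --d--> T
Final state: T
Accept states: {T}
Yes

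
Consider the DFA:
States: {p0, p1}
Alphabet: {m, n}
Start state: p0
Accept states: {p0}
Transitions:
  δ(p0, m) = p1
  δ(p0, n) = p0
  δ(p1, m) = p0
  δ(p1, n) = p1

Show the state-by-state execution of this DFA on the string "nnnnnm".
read 'n': p0 → p0
  read 'n': p0 → p0
  read 'n': p0 → p0
  read 'n': p0 → p0
  read 'n': p0 → p0
  read 'm': p0 → p1
p0 -> p0 -> p0 -> p0 -> p0 -> p0 -> p1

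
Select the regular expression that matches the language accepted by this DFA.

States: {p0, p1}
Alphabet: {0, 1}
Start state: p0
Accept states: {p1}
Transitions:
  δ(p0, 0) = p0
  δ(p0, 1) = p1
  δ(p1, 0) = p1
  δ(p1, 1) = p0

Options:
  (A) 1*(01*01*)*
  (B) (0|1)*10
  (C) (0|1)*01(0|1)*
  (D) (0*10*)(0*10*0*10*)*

Check each option against the DFA on short strings; one disagreement eliminates an option:
  (A) 1*(01*01*)*: on ε the DFA stays in p0 and rejects (p0 ∉ Accept), but the regex matches it → eliminate
  (B) (0|1)*10: on '1' the DFA goes p0 → p1 and accepts (p1 ∈ Accept), but the regex does not match it → eliminate
  (C) (0|1)*01(0|1)*: on '1' the DFA goes p0 → p1 and accepts (p1 ∈ Accept), but the regex does not match it → eliminate
  (D) (0*10*)(0*10*0*10*)*: agrees with the DFA on every string of length ≤ 6
Only (D) is consistent with the DFA.
(D) (0*10*)(0*10*0*10*)*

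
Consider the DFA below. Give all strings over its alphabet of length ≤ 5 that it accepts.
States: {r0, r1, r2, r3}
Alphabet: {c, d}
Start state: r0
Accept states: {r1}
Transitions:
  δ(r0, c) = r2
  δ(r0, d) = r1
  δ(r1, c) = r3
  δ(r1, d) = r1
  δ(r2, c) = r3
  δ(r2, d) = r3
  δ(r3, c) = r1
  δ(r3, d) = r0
d, dd, ccc, cdc, dcc, ddd, cccd, ccdd, cdcd, cddd, dccd, dcdd, ddcc, dddd, ccccc, cccdd, ccddd, cdccc, cdcdd, cdddd, dcccc, dccdd, dcddd, ddccd, ddcdd, dddcc, ddddd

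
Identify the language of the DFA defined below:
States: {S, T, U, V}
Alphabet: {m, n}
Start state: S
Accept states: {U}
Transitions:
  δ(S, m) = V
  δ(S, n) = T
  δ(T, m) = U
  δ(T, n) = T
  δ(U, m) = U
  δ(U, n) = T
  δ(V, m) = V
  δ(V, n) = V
Testing a few strings:
  'nnnn' → reject
  'nnmm' → accept
  'mnmn' → reject
  'mn' → reject
State roles: S=no input read; T=started with n, last symbol n; U=started with n, last symbol m; V=started with m (dead)
All strings over {m,n} that start with n and end with m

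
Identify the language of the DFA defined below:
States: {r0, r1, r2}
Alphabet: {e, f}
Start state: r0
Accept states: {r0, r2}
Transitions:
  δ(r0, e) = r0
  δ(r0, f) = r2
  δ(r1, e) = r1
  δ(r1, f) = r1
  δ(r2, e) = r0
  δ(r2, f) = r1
Testing a few strings:
  'fef' → accept
  'fee' → accept
  'f' → accept
  'ee' → accept
State roles: r0=last symbol not f (ok); r1=saw ff (dead); r2=last symbol f (ok)
All strings over {e,f} with no two consecutive f's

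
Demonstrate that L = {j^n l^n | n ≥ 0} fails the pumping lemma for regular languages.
Assume L is regular with pumping length p. Idea: pumping the j-block changes the count balance.
Choose s = j^p l^p (length 2p ≥ p). By the pumping lemma, s = xyz with |xy| ≤ p, |y| > 0. So y = j^k for some k > 0 (since xy is entirely within the j's). Pumping gives xy²z = j^(p+k) l^p, which is not in L since p+k ≠ p.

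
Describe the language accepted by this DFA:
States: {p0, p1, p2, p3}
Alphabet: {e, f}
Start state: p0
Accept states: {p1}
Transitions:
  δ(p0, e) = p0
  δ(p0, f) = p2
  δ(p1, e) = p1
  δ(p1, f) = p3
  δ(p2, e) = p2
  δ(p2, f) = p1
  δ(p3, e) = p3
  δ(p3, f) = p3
Testing a few strings:
  'ff' → accept
  'fff' → reject
  'efe' → reject
  'e' → reject
State roles: p0=zero f's; p1=two f's; p2=one f; p3=≥ three f's (dead)
All strings over {e,f} containing exactly two f's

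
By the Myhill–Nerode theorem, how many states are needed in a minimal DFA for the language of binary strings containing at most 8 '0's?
By Myhill–Nerode, count the distinguishable equivalence classes: 10 classes — having seen 0, 1, …, 8, or >8 copies of '0'; counts 0 through 8 are accepting and >8 is dead.
10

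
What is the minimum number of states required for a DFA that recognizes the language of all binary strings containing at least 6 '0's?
By Myhill–Nerode, count the distinguishable equivalence classes: 7 classes — having seen 0, 1, …, 5, or ≥6 copies of '0'; any two classes i < j (j ≤ 6) are distinguished by the string 0^(6−j), which takes class j to 6 copies (accepted) but leaves class i below 6 (rejected).
7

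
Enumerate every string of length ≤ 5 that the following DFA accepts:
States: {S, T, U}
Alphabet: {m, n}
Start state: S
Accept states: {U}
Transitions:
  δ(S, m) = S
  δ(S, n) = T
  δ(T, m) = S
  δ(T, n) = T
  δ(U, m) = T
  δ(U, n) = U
None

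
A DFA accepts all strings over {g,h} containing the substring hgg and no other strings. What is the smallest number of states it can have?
By Myhill–Nerode, count the distinguishable equivalence classes: 4 classes — one per longest suffix of the input that is a prefix of 'hgg' (lengths 0 through 2), plus an absorbing 'already seen hgg' class.
4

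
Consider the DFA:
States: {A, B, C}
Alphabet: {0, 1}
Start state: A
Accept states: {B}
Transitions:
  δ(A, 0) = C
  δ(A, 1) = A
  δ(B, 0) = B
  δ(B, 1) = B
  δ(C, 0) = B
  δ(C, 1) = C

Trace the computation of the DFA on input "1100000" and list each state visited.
read '1': A → A
  read '1': A → A
  read '0': A → C
  read '0': C → B
  read '0': B → B
  read '0': B → B
  read '0': B → B
A -> A -> A -> C -> B -> B -> B -> B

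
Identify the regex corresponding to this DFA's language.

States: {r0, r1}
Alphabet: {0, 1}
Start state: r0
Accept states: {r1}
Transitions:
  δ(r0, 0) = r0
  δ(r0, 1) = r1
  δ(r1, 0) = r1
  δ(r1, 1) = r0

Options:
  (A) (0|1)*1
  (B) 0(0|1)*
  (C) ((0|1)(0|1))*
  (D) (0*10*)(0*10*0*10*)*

Check each option against the DFA on short strings; one disagreement eliminates an option:
  (A) (0|1)*1: on '10' the DFA goes r0 → r1 → r1 and accepts (r1 ∈ Accept), but the regex does not match it → eliminate
  (B) 0(0|1)*: on '0' the DFA goes r0 → r0 and rejects (r0 ∉ Accept), but the regex matches it → eliminate
  (C) ((0|1)(0|1))*: on ε the DFA stays in r0 and rejects (r0 ∉ Accept), but the regex matches it → eliminate
  (D) (0*10*)(0*10*0*10*)*: agrees with the DFA on every string of length ≤ 6
Only (D) is consistent with the DFA.
(D) (0*10*)(0*10*0*10*)*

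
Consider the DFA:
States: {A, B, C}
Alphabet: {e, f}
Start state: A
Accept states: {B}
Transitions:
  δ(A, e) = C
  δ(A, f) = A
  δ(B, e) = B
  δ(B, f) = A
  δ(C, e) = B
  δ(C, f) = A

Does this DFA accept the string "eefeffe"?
Processing string "eefeffe":
  A --e--> C
  C --e--> B
  B --f--> A
  A --e--> C
  C --f--> A
  A --f--> A
  A --e--> C
Final state: C
Accept states: {B}
No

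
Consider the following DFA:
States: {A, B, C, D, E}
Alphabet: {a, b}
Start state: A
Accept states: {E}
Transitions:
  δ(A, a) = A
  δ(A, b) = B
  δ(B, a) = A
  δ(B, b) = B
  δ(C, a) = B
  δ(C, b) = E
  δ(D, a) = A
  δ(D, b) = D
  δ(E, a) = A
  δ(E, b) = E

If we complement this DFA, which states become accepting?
Complement accept states = All states \ Original accept states
= {A, B, C, D, E} \ {E}
{A, B, C, D}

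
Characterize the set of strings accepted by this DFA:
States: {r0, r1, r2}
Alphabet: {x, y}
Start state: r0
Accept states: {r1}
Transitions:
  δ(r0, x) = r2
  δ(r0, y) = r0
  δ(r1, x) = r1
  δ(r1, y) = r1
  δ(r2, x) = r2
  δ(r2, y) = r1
Testing a few strings:
  'x' → reject
  'xyxy' → accept
  'xxx' → reject
  'y' → reject
State roles: r0=no x seen yet; r1=substring xy seen; r2=seen a x, waiting for y
All strings over {x,y} containing the substring xy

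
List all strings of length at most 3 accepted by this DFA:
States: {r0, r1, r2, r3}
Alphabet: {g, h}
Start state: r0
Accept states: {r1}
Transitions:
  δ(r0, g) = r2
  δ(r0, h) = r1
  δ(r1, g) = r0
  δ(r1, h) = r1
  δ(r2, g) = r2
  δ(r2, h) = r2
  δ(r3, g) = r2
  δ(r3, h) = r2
h, hh, hgh, hhh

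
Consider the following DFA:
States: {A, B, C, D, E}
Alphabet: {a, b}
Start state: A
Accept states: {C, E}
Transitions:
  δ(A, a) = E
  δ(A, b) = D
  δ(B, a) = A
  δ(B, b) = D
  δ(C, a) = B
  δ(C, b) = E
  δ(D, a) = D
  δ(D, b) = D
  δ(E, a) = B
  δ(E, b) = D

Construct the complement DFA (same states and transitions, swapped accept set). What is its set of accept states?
Complement accept states = All states \ Original accept states
= {A, B, C, D, E} \ {C, E}
{A, B, D}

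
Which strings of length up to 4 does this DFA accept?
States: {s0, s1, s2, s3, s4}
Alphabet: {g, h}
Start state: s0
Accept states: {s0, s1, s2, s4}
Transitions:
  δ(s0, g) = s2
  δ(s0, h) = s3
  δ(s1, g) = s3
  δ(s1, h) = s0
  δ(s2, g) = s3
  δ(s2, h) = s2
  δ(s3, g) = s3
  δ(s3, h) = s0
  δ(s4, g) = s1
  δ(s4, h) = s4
ε, g, gh, hh, ggh, ghh, hgh, hhg, gggh, gghg, ghgh, ghhh, hggh, hghg, hhgh, hhhh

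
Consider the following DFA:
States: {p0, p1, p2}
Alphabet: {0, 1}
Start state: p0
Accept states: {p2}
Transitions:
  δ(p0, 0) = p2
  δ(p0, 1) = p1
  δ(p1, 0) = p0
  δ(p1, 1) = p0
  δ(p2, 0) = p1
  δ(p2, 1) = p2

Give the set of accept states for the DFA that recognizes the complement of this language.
Complement accept states = All states \ Original accept states
= {p0, p1, p2} \ {p2}
{p0, p1}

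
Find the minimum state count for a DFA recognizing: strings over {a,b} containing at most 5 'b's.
By Myhill–Nerode, count the distinguishable equivalence classes: 7 classes — having seen 0, 1, …, 5, or >5 copies of 'b'; counts 0 through 5 are accepting and >5 is dead.
7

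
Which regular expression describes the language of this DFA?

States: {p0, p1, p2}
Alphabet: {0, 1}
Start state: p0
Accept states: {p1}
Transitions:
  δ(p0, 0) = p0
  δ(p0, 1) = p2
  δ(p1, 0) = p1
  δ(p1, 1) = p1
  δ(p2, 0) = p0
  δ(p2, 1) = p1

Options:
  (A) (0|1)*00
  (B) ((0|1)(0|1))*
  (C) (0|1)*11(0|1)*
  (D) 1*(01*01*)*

Check each option against the DFA on short strings; one disagreement eliminates an option:
  (A) (0|1)*00: on '00' the DFA goes p0 → p0 → p0 and rejects (p0 ∉ Accept), but the regex matches it → eliminate
  (B) ((0|1)(0|1))*: on ε the DFA stays in p0 and rejects (p0 ∉ Accept), but the regex matches it → eliminate
  (C) (0|1)*11(0|1)*: agrees with the DFA on every string of length ≤ 6
  (D) 1*(01*01*)*: on ε the DFA stays in p0 and rejects (p0 ∉ Accept), but the regex matches it → eliminate
Only (C) is consistent with the DFA.
(C) (0|1)*11(0|1)*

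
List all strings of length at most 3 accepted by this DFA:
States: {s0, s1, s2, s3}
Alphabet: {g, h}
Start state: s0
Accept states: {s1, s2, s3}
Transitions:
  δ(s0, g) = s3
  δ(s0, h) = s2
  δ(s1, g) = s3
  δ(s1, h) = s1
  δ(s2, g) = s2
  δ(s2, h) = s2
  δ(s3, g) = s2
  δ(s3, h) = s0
g, h, gg, hg, hh, ggg, ggh, ghg, ghh, hgg, hgh, hhg, hhh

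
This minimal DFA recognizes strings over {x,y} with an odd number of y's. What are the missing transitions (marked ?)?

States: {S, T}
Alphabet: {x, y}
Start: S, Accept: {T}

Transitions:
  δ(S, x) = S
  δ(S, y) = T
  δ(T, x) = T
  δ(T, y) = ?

From the language and accept set, identify what each state tracks — S: even number of y's so far; T: odd number of y's so far.
Each missing δ(q, a) is the state matching the new tracked value after reading a.
δ(T, y) = S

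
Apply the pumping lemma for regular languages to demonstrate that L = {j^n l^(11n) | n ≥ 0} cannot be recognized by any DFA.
Assume L is regular with pumping length p. Idea: pumping the j-block breaks the 1:11 ratio.
Choose s = j^p l^(11p) (length 12p ≥ p). By the pumping lemma, s = xyz with |xy| ≤ p, |y| > 0, so y = j^k with k ≥ 1. Then xy²z = j^(p+k) l^(11p). For this to be in L we would need 11p = 11(p+k), i.e. 11k = 0, contradicting k ≥ 1. So xy²z ∉ L.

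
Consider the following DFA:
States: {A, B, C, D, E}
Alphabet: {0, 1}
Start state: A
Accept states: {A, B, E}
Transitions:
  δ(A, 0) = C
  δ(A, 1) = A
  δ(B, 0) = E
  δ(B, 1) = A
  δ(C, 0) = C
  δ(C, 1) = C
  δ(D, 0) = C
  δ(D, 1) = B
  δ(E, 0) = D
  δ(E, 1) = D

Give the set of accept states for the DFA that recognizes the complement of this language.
Complement accept states = All states \ Original accept states
= {A, B, C, D, E} \ {A, B, E}
{C, D}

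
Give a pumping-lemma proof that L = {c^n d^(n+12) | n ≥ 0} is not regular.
Assume L is regular with pumping length p. Idea: pumping the c-block breaks the fixed offset of 12.
Choose s = c^p d^(p+12) ∈ L. By the pumping lemma, s = xyz with |xy| ≤ p, |y| > 0, so y = c^k with k ≥ 1. Then xy²z = c^(p+k) d^(p+12). For this to be in L we would need p+12 = (p+k)+12, i.e. k = 0, contradicting k ≥ 1. So xy²z ∉ L.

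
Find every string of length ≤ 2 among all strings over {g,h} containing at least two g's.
gg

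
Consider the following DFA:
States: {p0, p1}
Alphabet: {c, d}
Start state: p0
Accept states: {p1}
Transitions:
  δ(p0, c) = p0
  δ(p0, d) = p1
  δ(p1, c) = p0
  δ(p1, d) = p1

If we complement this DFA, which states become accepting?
Complement accept states = All states \ Original accept states
= {p0, p1} \ {p1}
{p0}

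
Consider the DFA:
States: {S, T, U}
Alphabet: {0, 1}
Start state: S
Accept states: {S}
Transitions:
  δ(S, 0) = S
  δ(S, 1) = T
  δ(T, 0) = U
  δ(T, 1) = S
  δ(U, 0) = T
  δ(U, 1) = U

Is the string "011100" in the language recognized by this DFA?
Processing string "011100":
  S --0--> S
  S --1--> T
  T --1--> S
  S --1--> T
  T --0--> U
  U --0--> T
Final state: T
Accept states: {S}
No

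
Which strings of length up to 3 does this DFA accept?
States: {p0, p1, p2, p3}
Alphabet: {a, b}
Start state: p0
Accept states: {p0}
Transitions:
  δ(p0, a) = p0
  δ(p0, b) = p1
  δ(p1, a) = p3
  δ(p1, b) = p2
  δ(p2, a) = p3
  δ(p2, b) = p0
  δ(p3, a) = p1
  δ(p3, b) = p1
ε, a, aa, aaa, bbb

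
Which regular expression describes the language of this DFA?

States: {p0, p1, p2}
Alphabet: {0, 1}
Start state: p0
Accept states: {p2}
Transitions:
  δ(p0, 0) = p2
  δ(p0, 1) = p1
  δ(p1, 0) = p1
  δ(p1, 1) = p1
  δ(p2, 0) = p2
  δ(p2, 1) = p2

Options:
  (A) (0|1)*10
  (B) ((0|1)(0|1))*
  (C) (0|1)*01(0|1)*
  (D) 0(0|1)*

Check each option against the DFA on short strings; one disagreement eliminates an option:
  (A) (0|1)*10: on '0' the DFA goes p0 → p2 and accepts (p2 ∈ Accept), but the regex does not match it → eliminate
  (B) ((0|1)(0|1))*: on ε the DFA stays in p0 and rejects (p0 ∉ Accept), but the regex matches it → eliminate
  (C) (0|1)*01(0|1)*: on '0' the DFA goes p0 → p2 and accepts (p2 ∈ Accept), but the regex does not match it → eliminate
  (D) 0(0|1)*: agrees with the DFA on every string of length ≤ 6
Only (D) is consistent with the DFA.
(D) 0(0|1)*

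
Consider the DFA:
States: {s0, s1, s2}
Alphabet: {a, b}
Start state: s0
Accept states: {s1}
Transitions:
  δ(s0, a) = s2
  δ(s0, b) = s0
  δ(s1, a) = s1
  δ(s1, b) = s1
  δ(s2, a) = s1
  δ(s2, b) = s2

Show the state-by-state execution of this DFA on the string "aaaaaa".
read 'a': s0 → s2
  read 'a': s2 → s1
  read 'a': s1 → s1
  read 'a': s1 → s1
  read 'a': s1 → s1
  read 'a': s1 → s1
s0 -> s2 -> s1 -> s1 -> s1 -> s1 -> s1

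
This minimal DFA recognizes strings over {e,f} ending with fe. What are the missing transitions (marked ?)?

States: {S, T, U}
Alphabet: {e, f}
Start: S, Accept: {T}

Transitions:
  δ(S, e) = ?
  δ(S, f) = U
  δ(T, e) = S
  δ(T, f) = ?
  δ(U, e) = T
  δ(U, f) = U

From the language and accept set, identify what each state tracks — S: no suffix match; T: suffix is fe; U: one trailing f.
Each missing δ(q, a) is the state matching the new tracked value after reading a.
δ(S, e) = S; δ(T, f) = U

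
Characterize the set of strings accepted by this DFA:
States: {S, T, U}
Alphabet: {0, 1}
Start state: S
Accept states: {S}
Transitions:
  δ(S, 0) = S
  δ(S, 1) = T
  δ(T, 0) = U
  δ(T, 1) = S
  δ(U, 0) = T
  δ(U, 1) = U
Testing a few strings:
  '110' → accept
  '11' → accept
  '011' → accept
  '0' → accept
State roles: S=value ≡ 0 (mod 3); T=value ≡ 1 (mod 3); U=value ≡ 2 (mod 3)
All binary strings representing a multiple of 3 (read in base 2; leading zeros allowed and ε counts as 0)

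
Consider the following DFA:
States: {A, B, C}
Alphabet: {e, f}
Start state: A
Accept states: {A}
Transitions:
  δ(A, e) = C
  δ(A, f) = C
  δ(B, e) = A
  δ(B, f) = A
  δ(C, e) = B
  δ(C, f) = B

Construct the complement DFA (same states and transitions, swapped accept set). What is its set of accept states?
Complement accept states = All states \ Original accept states
= {A, B, C} \ {A}
{B, C}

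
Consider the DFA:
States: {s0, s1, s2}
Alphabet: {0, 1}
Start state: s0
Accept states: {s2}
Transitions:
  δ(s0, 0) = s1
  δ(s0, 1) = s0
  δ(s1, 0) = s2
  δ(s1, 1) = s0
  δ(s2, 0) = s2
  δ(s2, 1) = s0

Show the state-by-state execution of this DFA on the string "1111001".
read '1': s0 → s0
  read '1': s0 → s0
  read '1': s0 → s0
  read '1': s0 → s0
  read '0': s0 → s1
  read '0': s1 → s2
  read '1': s2 → s0
s0 -> s0 -> s0 -> s0 -> s0 -> s1 -> s2 -> s0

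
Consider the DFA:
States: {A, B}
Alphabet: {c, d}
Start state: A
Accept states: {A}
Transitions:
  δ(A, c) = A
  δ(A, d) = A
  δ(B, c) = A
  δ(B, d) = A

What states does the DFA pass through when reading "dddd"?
read 'd': A → A
  read 'd': A → A
  read 'd': A → A
  read 'd': A → A
A -> A -> A -> A -> A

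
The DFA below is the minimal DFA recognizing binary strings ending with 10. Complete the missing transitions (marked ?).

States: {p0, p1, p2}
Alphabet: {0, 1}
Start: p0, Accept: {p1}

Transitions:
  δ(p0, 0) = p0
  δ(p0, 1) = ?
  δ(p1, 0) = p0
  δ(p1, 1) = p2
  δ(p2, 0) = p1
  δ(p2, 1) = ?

From the language and accept set, identify what each state tracks — p0: no suffix match; p1: suffix is 10; p2: one trailing 1.
Each missing δ(q, a) is the state matching the new tracked value after reading a.
δ(p0, 1) = p2; δ(p2, 1) = p2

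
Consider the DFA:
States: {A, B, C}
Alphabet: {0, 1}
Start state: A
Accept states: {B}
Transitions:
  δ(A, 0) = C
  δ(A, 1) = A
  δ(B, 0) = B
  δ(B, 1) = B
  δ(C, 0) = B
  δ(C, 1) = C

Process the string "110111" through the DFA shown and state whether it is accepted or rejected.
Processing string "110111":
  A --1--> A
  A --1--> A
  A --0--> C
  C --1--> C
  C --1--> C
  C --1--> C
Final state: C
Accept states: {B}
No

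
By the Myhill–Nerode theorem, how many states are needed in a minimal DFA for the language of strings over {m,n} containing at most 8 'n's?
By Myhill–Nerode, count the distinguishable equivalence classes: 10 classes — having seen 0, 1, …, 8, or >8 copies of 'n'; counts 0 through 8 are accepting and >8 is dead.
10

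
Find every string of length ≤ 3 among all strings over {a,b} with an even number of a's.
ε, b, aa, bb, aab, aba, baa, bbb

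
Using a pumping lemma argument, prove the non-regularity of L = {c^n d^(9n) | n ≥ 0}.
Assume L is regular with pumping length p. Idea: pumping the c-block breaks the 1:9 ratio.
Choose s = c^p d^(9p) (length 10p ≥ p). By the pumping lemma, s = xyz with |xy| ≤ p, |y| > 0, so y = c^k with k ≥ 1. Then xy²z = c^(p+k) d^(9p). For this to be in L we would need 9p = 9(p+k), i.e. 9k = 0, contradicting k ≥ 1. So xy²z ∉ L.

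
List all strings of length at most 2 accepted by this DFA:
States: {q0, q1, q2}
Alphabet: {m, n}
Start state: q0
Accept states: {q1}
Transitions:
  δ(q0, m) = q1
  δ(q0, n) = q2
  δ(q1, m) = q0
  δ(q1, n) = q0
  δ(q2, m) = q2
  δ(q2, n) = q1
m, nn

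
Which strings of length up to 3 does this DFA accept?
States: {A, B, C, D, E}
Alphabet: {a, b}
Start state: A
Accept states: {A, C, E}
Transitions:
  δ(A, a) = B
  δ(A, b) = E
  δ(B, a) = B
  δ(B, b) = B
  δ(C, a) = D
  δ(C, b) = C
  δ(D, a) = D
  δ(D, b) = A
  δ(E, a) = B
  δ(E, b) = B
ε, b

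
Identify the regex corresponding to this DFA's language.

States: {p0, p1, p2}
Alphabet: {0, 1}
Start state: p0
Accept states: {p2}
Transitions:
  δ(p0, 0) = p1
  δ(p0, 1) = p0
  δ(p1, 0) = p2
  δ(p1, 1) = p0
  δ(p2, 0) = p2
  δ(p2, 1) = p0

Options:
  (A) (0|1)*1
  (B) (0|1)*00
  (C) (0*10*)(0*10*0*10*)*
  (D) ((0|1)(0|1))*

Check each option against the DFA on short strings; one disagreement eliminates an option:
  (A) (0|1)*1: on '1' the DFA goes p0 → p0 and rejects (p0 ∉ Accept), but the regex matches it → eliminate
  (B) (0|1)*00: agrees with the DFA on every string of length ≤ 6
  (C) (0*10*)(0*10*0*10*)*: on '1' the DFA goes p0 → p0 and rejects (p0 ∉ Accept), but the regex matches it → eliminate
  (D) ((0|1)(0|1))*: on ε the DFA stays in p0 and rejects (p0 ∉ Accept), but the regex matches it → eliminate
Only (B) is consistent with the DFA.
(B) (0|1)*00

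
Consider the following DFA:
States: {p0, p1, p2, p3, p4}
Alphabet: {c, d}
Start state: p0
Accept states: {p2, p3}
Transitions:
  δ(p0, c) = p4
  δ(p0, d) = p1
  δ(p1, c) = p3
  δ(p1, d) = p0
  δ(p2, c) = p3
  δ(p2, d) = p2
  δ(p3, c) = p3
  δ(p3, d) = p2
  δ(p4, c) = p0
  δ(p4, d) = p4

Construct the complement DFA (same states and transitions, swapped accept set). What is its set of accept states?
Complement accept states = All states \ Original accept states
= {p0, p1, p2, p3, p4} \ {p2, p3}
{p0, p1, p4}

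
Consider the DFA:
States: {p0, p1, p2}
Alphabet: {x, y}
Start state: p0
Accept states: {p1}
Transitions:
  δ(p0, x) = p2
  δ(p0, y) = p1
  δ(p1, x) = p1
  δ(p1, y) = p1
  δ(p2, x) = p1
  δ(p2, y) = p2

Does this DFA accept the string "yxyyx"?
Processing string "yxyyx":
  p0 --y--> p1
  p1 --x--> p1
  p1 --y--> p1
  p1 --y--> p1
  p1 --x--> p1
Final state: p1
Accept states: {p1}
Yes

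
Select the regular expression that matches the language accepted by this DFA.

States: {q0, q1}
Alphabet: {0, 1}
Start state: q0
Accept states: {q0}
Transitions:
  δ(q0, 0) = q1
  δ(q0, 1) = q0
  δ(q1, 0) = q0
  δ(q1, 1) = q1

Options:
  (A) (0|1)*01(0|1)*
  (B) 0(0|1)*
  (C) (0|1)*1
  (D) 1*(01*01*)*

Check each option against the DFA on short strings; one disagreement eliminates an option:
  (A) (0|1)*01(0|1)*: on ε the DFA stays in q0 and accepts (q0 ∈ Accept), but the regex does not match it → eliminate
  (B) 0(0|1)*: on ε the DFA stays in q0 and accepts (q0 ∈ Accept), but the regex does not match it → eliminate
  (C) (0|1)*1: on ε the DFA stays in q0 and accepts (q0 ∈ Accept), but the regex does not match it → eliminate
  (D) 1*(01*01*)*: agrees with the DFA on every string of length ≤ 6
Only (D) is consistent with the DFA.
(D) 1*(01*01*)*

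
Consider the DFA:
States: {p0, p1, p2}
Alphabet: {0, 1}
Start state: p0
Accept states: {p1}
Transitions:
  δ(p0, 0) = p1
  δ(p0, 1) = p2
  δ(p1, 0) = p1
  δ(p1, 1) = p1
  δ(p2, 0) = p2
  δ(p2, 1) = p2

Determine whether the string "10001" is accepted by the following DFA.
Processing string "10001":
  p0 --1--> p2
  p2 --0--> p2
  p2 --0--> p2
  p2 --0--> p2
  p2 --1--> p2
Final state: p2
Accept states: {p1}
No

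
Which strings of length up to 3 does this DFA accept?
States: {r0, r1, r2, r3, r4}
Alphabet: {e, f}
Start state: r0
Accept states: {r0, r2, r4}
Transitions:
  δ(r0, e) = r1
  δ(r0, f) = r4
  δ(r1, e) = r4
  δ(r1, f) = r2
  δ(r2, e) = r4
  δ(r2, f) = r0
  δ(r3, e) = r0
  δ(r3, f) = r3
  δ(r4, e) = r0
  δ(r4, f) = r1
ε, f, ee, ef, fe, eee, efe, eff, fef, ffe, fff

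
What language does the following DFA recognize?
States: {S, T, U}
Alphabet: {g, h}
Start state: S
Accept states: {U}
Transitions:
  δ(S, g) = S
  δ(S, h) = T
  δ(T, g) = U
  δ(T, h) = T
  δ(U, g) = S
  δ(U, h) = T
Testing a few strings:
  'hggh' → reject
  'ggg' → reject
  'hh' → reject
  'hhhh' → reject
State roles: S=no suffix match; T=one trailing h; U=suffix is hg
All strings over {g,h} ending with hg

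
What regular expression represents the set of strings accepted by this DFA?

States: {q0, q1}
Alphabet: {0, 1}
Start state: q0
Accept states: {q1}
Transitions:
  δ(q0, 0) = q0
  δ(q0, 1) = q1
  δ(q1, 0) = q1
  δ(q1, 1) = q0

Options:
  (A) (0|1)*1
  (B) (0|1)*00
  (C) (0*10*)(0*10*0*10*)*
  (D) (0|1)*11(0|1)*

Check each option against the DFA on short strings; one disagreement eliminates an option:
  (A) (0|1)*1: on '10' the DFA goes q0 → q1 → q1 and accepts (q1 ∈ Accept), but the regex does not match it → eliminate
  (B) (0|1)*00: on '1' the DFA goes q0 → q1 and accepts (q1 ∈ Accept), but the regex does not match it → eliminate
  (C) (0*10*)(0*10*0*10*)*: agrees with the DFA on every string of length ≤ 6
  (D) (0|1)*11(0|1)*: on '1' the DFA goes q0 → q1 and accepts (q1 ∈ Accept), but the regex does not match it → eliminate
Only (C) is consistent with the DFA.
(C) (0*10*)(0*10*0*10*)*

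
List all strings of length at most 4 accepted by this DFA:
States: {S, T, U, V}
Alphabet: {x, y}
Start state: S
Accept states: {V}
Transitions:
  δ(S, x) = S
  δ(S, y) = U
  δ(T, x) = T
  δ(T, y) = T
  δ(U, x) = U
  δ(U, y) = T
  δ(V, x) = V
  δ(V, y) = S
None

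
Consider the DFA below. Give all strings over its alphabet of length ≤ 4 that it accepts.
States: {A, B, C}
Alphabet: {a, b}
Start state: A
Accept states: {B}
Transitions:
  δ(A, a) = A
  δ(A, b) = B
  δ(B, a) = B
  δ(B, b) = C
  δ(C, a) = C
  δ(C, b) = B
b, ab, ba, aab, aba, baa, bbb, aaab, aaba, abaa, abbb, baaa, babb, bbab, bbba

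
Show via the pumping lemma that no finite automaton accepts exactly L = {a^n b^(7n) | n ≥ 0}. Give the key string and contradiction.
Assume L is regular with pumping length p. Idea: pumping the a-block breaks the 1:7 ratio.
Choose s = a^p b^(7p) (length 8p ≥ p). By the pumping lemma, s = xyz with |xy| ≤ p, |y| > 0, so y = a^k with k ≥ 1. Then xy²z = a^(p+k) b^(7p). For this to be in L we would need 7p = 7(p+k), i.e. 7k = 0, contradicting k ≥ 1. So xy²z ∉ L.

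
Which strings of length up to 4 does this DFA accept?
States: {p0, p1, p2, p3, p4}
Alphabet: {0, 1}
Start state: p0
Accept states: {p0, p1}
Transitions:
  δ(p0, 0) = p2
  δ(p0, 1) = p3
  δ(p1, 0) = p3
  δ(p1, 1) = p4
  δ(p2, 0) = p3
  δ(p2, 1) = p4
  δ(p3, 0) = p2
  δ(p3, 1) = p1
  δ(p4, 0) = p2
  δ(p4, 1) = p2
ε, 11, 001, 1001, 1101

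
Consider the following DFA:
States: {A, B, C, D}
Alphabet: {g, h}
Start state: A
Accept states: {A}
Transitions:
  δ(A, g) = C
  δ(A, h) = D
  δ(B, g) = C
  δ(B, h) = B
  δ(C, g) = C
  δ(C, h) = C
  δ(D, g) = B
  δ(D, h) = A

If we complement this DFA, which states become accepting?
Complement accept states = All states \ Original accept states
= {A, B, C, D} \ {A}
{B, C, D}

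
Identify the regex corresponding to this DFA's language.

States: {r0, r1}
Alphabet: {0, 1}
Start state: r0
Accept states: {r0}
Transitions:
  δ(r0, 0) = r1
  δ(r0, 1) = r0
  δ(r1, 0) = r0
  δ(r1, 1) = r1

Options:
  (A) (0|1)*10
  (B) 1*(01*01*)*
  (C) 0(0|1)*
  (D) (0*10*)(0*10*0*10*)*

Check each option against the DFA on short strings; one disagreement eliminates an option:
  (A) (0|1)*10: on ε the DFA stays in r0 and accepts (r0 ∈ Accept), but the regex does not match it → eliminate
  (B) 1*(01*01*)*: agrees with the DFA on every string of length ≤ 6
  (C) 0(0|1)*: on ε the DFA stays in r0 and accepts (r0 ∈ Accept), but the regex does not match it → eliminate
  (D) (0*10*)(0*10*0*10*)*: on ε the DFA stays in r0 and accepts (r0 ∈ Accept), but the regex does not match it → eliminate
Only (B) is consistent with the DFA.
(B) 1*(01*01*)*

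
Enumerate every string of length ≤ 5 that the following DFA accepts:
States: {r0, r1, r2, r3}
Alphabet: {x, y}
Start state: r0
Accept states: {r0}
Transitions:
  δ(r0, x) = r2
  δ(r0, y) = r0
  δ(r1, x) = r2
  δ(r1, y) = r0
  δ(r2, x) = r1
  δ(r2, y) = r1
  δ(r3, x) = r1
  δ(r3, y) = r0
ε, y, yy, xxy, xyy, yyy, xxyy, xyyy, yxxy, yxyy, yyyy, xxxxy, xxxyy, xxyyy, xyxxy, xyxyy, xyyyy, yxxyy, yxyyy, yyxxy, yyxyy, yyyyy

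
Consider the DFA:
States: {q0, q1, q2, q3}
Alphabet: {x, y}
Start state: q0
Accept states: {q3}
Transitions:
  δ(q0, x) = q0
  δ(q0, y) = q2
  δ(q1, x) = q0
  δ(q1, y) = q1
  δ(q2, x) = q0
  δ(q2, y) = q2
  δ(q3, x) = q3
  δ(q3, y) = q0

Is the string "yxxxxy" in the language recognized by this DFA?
Processing string "yxxxxy":
  q0 --y--> q2
  q2 --x--> q0
  q0 --x--> q0
  q0 --x--> q0
  q0 --x--> q0
  q0 --y--> q2
Final state: q2
Accept states: {q3}
No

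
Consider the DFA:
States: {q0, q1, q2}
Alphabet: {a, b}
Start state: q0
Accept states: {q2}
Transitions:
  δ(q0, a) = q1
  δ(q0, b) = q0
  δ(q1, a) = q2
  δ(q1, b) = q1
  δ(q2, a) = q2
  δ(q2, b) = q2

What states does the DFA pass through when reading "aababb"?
read 'a': q0 → q1
  read 'a': q1 → q2
  read 'b': q2 → q2
  read 'a': q2 → q2
  read 'b': q2 → q2
  read 'b': q2 → q2
q0 -> q1 -> q2 -> q2 -> q2 -> q2 -> q2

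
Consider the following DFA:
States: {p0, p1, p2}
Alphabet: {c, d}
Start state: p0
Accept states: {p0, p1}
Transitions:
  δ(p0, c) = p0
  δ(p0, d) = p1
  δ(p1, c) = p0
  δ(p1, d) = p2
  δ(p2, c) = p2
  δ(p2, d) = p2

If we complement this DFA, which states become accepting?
Complement accept states = All states \ Original accept states
= {p0, p1, p2} \ {p0, p1}
{p2}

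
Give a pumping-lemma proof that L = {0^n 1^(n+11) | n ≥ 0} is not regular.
Assume L is regular with pumping length p. Idea: pumping the 0-block breaks the fixed offset of 11.
Choose s = 0^p 1^(p+11) ∈ L. By the pumping lemma, s = xyz with |xy| ≤ p, |y| > 0, so y = 0^k with k ≥ 1. Then xy²z = 0^(p+k) 1^(p+11). For this to be in L we would need p+11 = (p+k)+11, i.e. k = 0, contradicting k ≥ 1. So xy²z ∉ L.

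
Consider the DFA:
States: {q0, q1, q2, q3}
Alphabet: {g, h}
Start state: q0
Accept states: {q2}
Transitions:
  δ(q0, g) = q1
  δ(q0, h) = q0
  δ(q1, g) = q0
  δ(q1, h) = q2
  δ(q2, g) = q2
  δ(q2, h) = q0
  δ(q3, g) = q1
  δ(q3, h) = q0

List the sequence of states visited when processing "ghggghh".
read 'g': q0 → q1
  read 'h': q1 → q2
  read 'g': q2 → q2
  read 'g': q2 → q2
  read 'g': q2 → q2
  read 'h': q2 → q0
  read 'h': q0 → q0
q0 -> q1 -> q2 -> q2 -> q2 -> q2 -> q0 -> q0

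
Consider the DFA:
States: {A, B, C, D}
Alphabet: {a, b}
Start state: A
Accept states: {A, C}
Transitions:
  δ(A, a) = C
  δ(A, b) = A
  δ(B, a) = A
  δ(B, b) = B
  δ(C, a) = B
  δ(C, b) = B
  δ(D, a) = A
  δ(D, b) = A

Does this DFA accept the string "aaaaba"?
Processing string "aaaaba":
  A --a--> C
  C --a--> B
  B --a--> A
  A --a--> C
  C --b--> B
  B --a--> A
Final state: A
Accept states: {A, C}
Yes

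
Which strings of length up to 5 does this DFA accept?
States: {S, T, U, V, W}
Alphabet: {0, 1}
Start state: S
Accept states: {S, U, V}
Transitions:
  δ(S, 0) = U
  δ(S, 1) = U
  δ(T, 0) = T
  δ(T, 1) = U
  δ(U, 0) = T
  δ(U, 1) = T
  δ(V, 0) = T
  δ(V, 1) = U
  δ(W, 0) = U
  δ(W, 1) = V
ε, 0, 1, 001, 011, 101, 111, 0001, 0101, 1001, 1101, 00001, 00101, 00111, 01001, 01101, 01111, 10001, 10101, 10111, 11001, 11101, 11111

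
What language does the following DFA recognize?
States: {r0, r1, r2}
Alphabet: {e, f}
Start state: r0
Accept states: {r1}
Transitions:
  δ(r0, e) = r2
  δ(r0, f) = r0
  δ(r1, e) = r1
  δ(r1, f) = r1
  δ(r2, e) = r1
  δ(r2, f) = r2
Testing a few strings:
  'fef' → reject
  'efe' → accept
  'ff' → reject
  'eff' → reject
State roles: r0=zero e's seen; r1=≥ two e's seen; r2=one e seen
All strings over {e,f} containing at least two e's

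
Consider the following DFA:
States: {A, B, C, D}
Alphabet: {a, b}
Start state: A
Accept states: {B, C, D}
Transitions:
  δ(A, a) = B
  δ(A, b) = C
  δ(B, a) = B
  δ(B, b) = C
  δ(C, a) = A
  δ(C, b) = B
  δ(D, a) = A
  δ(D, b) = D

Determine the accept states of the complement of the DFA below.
Complement accept states = All states \ Original accept states
= {A, B, C, D} \ {B, C, D}
{A}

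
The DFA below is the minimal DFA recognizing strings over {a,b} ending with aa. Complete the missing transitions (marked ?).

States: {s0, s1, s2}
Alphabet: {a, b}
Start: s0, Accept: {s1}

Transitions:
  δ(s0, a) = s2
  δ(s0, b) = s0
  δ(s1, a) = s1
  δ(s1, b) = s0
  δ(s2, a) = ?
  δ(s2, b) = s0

From the language and accept set, identify what each state tracks — s0: last symbol not a; s1: two trailing a's; s2: one trailing a.
Each missing δ(q, a) is the state matching the new tracked value after reading a.
δ(s2, a) = s1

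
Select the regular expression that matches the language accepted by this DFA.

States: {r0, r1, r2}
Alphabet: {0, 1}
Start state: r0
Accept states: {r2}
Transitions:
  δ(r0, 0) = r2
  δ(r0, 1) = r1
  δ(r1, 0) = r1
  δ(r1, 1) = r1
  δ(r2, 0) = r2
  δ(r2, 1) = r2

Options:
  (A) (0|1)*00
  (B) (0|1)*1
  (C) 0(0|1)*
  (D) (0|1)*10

Check each option against the DFA on short strings; one disagreement eliminates an option:
  (A) (0|1)*00: on '0' the DFA goes r0 → r2 and accepts (r2 ∈ Accept), but the regex does not match it → eliminate
  (B) (0|1)*1: on '0' the DFA goes r0 → r2 and accepts (r2 ∈ Accept), but the regex does not match it → eliminate
  (C) 0(0|1)*: agrees with the DFA on every string of length ≤ 6
  (D) (0|1)*10: on '0' the DFA goes r0 → r2 and accepts (r2 ∈ Accept), but the regex does not match it → eliminate
Only (C) is consistent with the DFA.
(C) 0(0|1)*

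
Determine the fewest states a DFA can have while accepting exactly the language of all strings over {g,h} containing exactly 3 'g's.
By Myhill–Nerode, count the distinguishable equivalence classes: 5 classes — having seen 0, 1, …, 3, or >3 copies of 'g'; the count-3 class is the only accepting one and >3 is dead.
5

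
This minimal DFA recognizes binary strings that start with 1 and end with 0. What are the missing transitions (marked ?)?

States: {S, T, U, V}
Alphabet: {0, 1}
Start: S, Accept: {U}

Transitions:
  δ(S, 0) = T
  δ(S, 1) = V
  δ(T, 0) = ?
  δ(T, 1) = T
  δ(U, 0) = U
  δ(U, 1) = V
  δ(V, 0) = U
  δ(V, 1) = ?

From the language and accept set, identify what each state tracks — S: no input read; T: started with 0 (dead); U: started with 1, last symbol 0; V: started with 1, last symbol 1.
Each missing δ(q, a) is the state matching the new tracked value after reading a.
δ(T, 0) = T; δ(V, 1) = V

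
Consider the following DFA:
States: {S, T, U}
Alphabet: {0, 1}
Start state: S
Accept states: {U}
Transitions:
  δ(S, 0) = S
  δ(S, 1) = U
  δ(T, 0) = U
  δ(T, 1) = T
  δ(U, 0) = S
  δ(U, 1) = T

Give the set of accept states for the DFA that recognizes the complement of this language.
Complement accept states = All states \ Original accept states
= {S, T, U} \ {U}
{S, T}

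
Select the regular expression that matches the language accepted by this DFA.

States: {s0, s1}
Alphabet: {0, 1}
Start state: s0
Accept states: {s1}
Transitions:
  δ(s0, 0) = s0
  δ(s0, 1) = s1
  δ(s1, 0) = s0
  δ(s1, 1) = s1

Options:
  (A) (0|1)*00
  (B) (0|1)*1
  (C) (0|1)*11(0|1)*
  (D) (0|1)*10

Check each option against the DFA on short strings; one disagreement eliminates an option:
  (A) (0|1)*00: on '1' the DFA goes s0 → s1 and accepts (s1 ∈ Accept), but the regex does not match it → eliminate
  (B) (0|1)*1: agrees with the DFA on every string of length ≤ 6
  (C) (0|1)*11(0|1)*: on '1' the DFA goes s0 → s1 and accepts (s1 ∈ Accept), but the regex does not match it → eliminate
  (D) (0|1)*10: on '1' the DFA goes s0 → s1 and accepts (s1 ∈ Accept), but the regex does not match it → eliminate
Only (B) is consistent with the DFA.
(B) (0|1)*1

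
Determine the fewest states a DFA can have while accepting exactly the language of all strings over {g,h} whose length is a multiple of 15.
By Myhill–Nerode, count the distinguishable equivalence classes: 15 classes — one per residue of the length mod 15; class i is distinguished from class j by any string of length (15 − i) mod 15.
15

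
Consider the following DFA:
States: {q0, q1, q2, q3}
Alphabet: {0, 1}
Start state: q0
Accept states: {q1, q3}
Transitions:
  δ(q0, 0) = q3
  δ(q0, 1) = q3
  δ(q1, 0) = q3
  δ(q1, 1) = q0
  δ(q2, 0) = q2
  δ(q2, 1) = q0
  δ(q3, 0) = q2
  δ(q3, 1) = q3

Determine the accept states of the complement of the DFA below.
Complement accept states = All states \ Original accept states
= {q0, q1, q2, q3} \ {q1, q3}
{q0, q2}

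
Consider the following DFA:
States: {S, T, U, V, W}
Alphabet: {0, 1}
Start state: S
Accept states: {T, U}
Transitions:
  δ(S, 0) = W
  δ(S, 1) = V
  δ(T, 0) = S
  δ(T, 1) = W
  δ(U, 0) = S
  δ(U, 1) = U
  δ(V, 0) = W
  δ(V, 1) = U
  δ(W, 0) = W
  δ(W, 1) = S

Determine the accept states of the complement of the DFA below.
Complement accept states = All states \ Original accept states
= {S, T, U, V, W} \ {T, U}
{S, V, W}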